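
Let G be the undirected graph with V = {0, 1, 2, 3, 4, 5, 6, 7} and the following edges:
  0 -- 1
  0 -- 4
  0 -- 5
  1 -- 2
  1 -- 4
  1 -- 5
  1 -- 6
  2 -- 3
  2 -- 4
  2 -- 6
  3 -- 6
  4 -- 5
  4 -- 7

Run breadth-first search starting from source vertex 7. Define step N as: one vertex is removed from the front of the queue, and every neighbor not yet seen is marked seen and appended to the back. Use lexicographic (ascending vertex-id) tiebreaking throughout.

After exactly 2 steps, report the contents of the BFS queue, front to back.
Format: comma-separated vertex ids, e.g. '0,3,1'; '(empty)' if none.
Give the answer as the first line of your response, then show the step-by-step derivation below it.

0,1,2,5

step 1: dequeue 7; queue=[4]; order=7
step 2: dequeue 4; queue=[0,1,2,5]; order=7,4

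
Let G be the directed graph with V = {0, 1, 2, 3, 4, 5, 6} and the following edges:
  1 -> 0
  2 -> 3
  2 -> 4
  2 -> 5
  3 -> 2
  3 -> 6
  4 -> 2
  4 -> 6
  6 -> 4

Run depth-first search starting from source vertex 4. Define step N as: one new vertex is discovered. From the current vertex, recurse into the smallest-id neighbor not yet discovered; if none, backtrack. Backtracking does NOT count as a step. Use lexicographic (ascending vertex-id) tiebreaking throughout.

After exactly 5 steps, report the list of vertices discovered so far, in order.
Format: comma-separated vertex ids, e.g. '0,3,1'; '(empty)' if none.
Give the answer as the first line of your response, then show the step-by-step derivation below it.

4,2,3,6,5

step 1: discover 4; path=4; order=4
step 2: discover 2; path=4>2; order=4,2
step 3: discover 3; path=4>2>3; order=4,2,3
step 4: discover 6; path=4>2>3>6; order=4,2,3,6
step 5: discover 5; path=4>2>5; order=4,2,3,6,5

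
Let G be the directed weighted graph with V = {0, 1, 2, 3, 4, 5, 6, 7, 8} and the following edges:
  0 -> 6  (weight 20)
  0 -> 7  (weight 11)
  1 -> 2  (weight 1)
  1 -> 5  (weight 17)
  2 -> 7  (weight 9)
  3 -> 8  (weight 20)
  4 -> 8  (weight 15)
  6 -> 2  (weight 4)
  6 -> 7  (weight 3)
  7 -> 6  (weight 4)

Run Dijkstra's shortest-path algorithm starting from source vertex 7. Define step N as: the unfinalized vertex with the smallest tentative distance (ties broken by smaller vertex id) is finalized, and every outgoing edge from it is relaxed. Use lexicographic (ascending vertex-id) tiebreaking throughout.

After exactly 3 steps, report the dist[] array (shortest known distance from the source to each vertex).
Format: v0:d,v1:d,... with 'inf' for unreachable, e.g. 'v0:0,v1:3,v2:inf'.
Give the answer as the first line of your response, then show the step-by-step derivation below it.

v0:inf,v1:inf,v2:8,v3:inf,v4:inf,v5:inf,v6:4,v7:0,v8:inf

step 1: dist = v0:inf,v1:inf,v2:inf,v3:inf,v4:inf,v5:inf,v6:4,v7:0,v8:inf
step 2: dist = v0:inf,v1:inf,v2:8,v3:inf,v4:inf,v5:inf,v6:4,v7:0,v8:inf
step 3: dist = v0:inf,v1:inf,v2:8,v3:inf,v4:inf,v5:inf,v6:4,v7:0,v8:inf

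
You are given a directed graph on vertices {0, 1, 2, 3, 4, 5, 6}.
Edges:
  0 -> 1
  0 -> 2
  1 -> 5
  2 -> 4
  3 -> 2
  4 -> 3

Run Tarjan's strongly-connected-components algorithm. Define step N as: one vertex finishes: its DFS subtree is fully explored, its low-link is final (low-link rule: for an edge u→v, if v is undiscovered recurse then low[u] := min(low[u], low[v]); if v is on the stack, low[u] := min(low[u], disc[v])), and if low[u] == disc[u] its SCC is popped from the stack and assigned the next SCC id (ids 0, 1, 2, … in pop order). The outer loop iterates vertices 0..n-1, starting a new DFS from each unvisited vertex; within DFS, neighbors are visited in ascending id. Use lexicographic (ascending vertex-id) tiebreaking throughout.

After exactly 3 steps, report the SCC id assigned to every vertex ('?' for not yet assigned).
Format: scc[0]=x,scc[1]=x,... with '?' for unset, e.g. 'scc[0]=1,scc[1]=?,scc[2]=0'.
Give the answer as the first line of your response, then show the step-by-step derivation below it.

scc[0]=?,scc[1]=1,scc[2]=?,scc[3]=?,scc[4]=?,scc[5]=0,scc[6]=?

step 1: low=(low[0]=0,low[1]=1,low[2]=?,low[3]=?,low[4]=?,low[5]=2,low[6]=?); scc=(scc[0]=?,scc[1]=?,scc[2]=?,scc[3]=?,scc[4]=?,scc[5]=0,scc[6]=?)
step 2: low=(low[0]=0,low[1]=1,low[2]=?,low[3]=?,low[4]=?,low[5]=2,low[6]=?); scc=(scc[0]=?,scc[1]=1,scc[2]=?,scc[3]=?,scc[4]=?,scc[5]=0,scc[6]=?)
step 3: low=(low[0]=0,low[1]=1,low[2]=3,low[3]=3,low[4]=4,low[5]=2,low[6]=?); scc=(scc[0]=?,scc[1]=1,scc[2]=?,scc[3]=?,scc[4]=?,scc[5]=0,scc[6]=?)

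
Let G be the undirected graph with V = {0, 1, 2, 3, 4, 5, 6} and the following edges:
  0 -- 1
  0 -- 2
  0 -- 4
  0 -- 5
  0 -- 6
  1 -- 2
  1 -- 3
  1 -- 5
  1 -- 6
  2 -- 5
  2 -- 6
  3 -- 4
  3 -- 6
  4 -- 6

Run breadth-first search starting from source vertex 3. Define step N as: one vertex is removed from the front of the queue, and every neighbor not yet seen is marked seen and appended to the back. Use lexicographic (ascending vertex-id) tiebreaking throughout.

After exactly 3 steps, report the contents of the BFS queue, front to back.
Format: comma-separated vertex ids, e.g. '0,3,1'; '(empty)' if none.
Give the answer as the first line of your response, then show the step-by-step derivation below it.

6,0,2,5

step 1: dequeue 3; queue=[1,4,6]; order=3
step 2: dequeue 1; queue=[4,6,0,2,5]; order=3,1
step 3: dequeue 4; queue=[6,0,2,5]; order=3,1,4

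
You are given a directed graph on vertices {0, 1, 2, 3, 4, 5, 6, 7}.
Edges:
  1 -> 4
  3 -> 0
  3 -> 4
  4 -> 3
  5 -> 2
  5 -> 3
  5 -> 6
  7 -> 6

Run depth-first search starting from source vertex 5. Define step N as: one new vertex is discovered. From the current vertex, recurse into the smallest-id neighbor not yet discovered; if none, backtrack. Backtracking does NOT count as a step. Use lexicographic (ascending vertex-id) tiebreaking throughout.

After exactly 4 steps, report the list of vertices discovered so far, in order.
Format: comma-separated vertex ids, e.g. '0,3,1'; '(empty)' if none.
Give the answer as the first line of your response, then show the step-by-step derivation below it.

5,2,3,0

step 1: discover 5; path=5; order=5
step 2: discover 2; path=5>2; order=5,2
step 3: discover 3; path=5>3; order=5,2,3
step 4: discover 0; path=5>3>0; order=5,2,3,0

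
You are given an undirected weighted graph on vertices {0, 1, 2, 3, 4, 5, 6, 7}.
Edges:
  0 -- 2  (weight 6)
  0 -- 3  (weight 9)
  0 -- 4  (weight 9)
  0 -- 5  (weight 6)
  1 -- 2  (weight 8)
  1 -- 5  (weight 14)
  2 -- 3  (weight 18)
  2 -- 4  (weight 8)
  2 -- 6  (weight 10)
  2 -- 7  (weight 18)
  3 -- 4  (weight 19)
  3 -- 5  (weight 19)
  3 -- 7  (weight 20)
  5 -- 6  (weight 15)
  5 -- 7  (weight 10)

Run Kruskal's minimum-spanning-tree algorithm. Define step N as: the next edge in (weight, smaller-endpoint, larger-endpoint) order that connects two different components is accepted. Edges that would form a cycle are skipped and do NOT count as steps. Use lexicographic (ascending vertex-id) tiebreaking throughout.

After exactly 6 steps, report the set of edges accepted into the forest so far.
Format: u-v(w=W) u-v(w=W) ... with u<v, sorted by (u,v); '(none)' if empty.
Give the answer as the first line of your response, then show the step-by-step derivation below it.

0-2(w=6) 0-3(w=9) 0-5(w=6) 1-2(w=8) 2-4(w=8) 2-6(w=10)

step 1: add edge 0-2 (w=6); MST = {0-2(w=6)}
step 2: add edge 0-5 (w=6); MST = {0-2(w=6) 0-5(w=6)}
step 3: add edge 1-2 (w=8); MST = {0-2(w=6) 0-5(w=6) 1-2(w=8)}
step 4: add edge 2-4 (w=8); MST = {0-2(w=6) 0-5(w=6) 1-2(w=8) 2-4(w=8)}
step 5: add edge 0-3 (w=9); MST = {0-2(w=6) 0-3(w=9) 0-5(w=6) 1-2(w=8) 2-4(w=8)}
step 6: add edge 2-6 (w=10); MST = {0-2(w=6) 0-3(w=9) 0-5(w=6) 1-2(w=8) 2-4(w=8) 2-6(w=10)}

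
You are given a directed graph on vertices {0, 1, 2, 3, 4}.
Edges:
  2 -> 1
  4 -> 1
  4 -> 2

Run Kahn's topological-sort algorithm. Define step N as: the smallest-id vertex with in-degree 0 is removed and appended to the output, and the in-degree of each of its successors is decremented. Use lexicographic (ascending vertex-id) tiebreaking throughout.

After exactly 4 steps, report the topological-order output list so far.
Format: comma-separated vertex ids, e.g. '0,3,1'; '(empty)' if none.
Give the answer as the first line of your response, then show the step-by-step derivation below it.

0,3,4,2

step 1: output 0; order=[0]; indeg=(0,2,1,0,0)
step 2: output 3; order=[0,3]; indeg=(0,2,1,0,0)
step 3: output 4; order=[0,3,4]; indeg=(0,1,0,0,0)
step 4: output 2; order=[0,3,4,2]; indeg=(0,0,0,0,0)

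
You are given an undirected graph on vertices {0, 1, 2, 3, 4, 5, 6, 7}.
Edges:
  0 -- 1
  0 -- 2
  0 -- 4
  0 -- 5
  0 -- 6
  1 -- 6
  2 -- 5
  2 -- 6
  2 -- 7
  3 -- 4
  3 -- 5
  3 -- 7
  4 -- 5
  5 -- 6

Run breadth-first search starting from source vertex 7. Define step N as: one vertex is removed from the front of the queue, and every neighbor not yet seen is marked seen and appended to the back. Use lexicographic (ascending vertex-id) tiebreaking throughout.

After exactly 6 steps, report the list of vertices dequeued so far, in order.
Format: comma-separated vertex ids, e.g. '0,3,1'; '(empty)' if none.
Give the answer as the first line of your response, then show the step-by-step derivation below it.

7,2,3,0,5,6

step 1: dequeue 7; queue=[2,3]; order=7
step 2: dequeue 2; queue=[3,0,5,6]; order=7,2
step 3: dequeue 3; queue=[0,5,6,4]; order=7,2,3
step 4: dequeue 0; queue=[5,6,4,1]; order=7,2,3,0
step 5: dequeue 5; queue=[6,4,1]; order=7,2,3,0,5
step 6: dequeue 6; queue=[4,1]; order=7,2,3,0,5,6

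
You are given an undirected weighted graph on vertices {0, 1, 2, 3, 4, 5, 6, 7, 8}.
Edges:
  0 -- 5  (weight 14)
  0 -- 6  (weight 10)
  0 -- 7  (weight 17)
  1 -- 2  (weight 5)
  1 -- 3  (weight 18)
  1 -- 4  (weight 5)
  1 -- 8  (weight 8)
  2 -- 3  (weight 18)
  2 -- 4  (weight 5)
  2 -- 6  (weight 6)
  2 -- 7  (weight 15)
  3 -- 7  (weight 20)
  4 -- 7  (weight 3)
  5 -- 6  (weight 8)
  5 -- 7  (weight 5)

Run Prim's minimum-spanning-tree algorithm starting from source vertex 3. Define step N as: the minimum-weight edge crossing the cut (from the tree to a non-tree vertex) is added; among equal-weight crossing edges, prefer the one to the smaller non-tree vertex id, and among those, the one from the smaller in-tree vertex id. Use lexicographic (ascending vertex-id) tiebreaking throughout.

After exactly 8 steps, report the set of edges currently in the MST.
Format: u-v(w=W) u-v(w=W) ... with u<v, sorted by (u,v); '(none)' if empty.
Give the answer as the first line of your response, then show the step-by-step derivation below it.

0-6(w=10) 1-2(w=5) 1-3(w=18) 1-4(w=5) 1-8(w=8) 2-6(w=6) 4-7(w=3) 5-7(w=5)

step 1: add edge 1-3 (w=18); MST = {1-3(w=18)}
step 2: add edge 1-2 (w=5); MST = {1-2(w=5) 1-3(w=18)}
step 3: add edge 1-4 (w=5); MST = {1-2(w=5) 1-3(w=18) 1-4(w=5)}
step 4: add edge 4-7 (w=3); MST = {1-2(w=5) 1-3(w=18) 1-4(w=5) 4-7(w=3)}
step 5: add edge 5-7 (w=5); MST = {1-2(w=5) 1-3(w=18) 1-4(w=5) 4-7(w=3) 5-7(w=5)}
step 6: add edge 2-6 (w=6); MST = {1-2(w=5) 1-3(w=18) 1-4(w=5) 2-6(w=6) 4-7(w=3) 5-7(w=5)}
step 7: add edge 1-8 (w=8); MST = {1-2(w=5) 1-3(w=18) 1-4(w=5) 1-8(w=8) 2-6(w=6) 4-7(w=3) 5-7(w=5)}
step 8: add edge 0-6 (w=10); MST = {0-6(w=10) 1-2(w=5) 1-3(w=18) 1-4(w=5) 1-8(w=8) 2-6(w=6) 4-7(w=3) 5-7(w=5)}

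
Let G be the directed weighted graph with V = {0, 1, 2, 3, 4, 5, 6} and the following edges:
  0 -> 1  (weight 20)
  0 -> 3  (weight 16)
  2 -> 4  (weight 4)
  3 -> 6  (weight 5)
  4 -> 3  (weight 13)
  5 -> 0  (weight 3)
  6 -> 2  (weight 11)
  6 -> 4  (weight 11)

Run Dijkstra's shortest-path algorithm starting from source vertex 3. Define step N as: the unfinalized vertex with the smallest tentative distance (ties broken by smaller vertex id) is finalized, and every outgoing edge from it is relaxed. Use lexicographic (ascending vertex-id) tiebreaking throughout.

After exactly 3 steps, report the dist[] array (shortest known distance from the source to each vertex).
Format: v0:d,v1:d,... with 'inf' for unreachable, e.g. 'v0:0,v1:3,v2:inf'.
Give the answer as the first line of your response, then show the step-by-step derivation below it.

v0:inf,v1:inf,v2:16,v3:0,v4:16,v5:inf,v6:5

step 1: dist = v0:inf,v1:inf,v2:inf,v3:0,v4:inf,v5:inf,v6:5
step 2: dist = v0:inf,v1:inf,v2:16,v3:0,v4:16,v5:inf,v6:5
step 3: dist = v0:inf,v1:inf,v2:16,v3:0,v4:16,v5:inf,v6:5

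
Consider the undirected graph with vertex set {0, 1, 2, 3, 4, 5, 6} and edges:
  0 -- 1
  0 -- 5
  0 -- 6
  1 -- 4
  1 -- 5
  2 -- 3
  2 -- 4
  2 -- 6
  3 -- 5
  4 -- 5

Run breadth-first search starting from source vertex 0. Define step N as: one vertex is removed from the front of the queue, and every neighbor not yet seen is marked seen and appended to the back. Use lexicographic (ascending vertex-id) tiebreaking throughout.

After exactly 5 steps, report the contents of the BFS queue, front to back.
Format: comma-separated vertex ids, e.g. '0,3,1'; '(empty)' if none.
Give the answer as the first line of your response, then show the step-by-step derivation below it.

3,2

step 1: dequeue 0; queue=[1,5,6]; order=0
step 2: dequeue 1; queue=[5,6,4]; order=0,1
step 3: dequeue 5; queue=[6,4,3]; order=0,1,5
step 4: dequeue 6; queue=[4,3,2]; order=0,1,5,6
step 5: dequeue 4; queue=[3,2]; order=0,1,5,6,4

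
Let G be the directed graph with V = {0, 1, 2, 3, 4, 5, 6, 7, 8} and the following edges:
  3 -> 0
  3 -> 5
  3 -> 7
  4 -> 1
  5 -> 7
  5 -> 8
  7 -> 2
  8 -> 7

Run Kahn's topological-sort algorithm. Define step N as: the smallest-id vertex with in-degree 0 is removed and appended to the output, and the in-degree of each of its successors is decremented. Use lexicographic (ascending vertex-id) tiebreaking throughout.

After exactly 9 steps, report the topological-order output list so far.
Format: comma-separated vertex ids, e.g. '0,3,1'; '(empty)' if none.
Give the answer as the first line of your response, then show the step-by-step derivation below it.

3,0,4,1,5,6,8,7,2

step 1: output 3; order=[3]; indeg=(0,1,1,0,0,0,0,2,1)
step 2: output 0; order=[3,0]; indeg=(0,1,1,0,0,0,0,2,1)
step 3: output 4; order=[3,0,4]; indeg=(0,0,1,0,0,0,0,2,1)
step 4: output 1; order=[3,0,4,1]; indeg=(0,0,1,0,0,0,0,2,1)
step 5: output 5; order=[3,0,4,1,5]; indeg=(0,0,1,0,0,0,0,1,0)
step 6: output 6; order=[3,0,4,1,5,6]; indeg=(0,0,1,0,0,0,0,1,0)
step 7: output 8; order=[3,0,4,1,5,6,8]; indeg=(0,0,1,0,0,0,0,0,0)
step 8: output 7; order=[3,0,4,1,5,6,8,7]; indeg=(0,0,0,0,0,0,0,0,0)
step 9: output 2; order=[3,0,4,1,5,6,8,7,2]; indeg=(0,0,0,0,0,0,0,0,0)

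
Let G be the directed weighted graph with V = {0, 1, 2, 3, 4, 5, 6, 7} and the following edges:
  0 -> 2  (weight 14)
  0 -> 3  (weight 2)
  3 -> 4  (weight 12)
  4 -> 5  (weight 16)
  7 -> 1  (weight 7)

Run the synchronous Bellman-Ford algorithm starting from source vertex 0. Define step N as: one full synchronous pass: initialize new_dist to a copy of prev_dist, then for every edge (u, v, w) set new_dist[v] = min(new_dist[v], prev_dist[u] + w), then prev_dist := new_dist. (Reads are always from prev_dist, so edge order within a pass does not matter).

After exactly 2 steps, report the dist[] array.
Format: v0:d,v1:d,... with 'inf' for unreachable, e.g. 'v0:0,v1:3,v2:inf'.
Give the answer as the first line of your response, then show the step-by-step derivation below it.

v0:0,v1:inf,v2:14,v3:2,v4:14,v5:inf,v6:inf,v7:inf

step 1: dist = v0:0,v1:inf,v2:14,v3:2,v4:inf,v5:inf,v6:inf,v7:inf
step 2: dist = v0:0,v1:inf,v2:14,v3:2,v4:14,v5:inf,v6:inf,v7:inf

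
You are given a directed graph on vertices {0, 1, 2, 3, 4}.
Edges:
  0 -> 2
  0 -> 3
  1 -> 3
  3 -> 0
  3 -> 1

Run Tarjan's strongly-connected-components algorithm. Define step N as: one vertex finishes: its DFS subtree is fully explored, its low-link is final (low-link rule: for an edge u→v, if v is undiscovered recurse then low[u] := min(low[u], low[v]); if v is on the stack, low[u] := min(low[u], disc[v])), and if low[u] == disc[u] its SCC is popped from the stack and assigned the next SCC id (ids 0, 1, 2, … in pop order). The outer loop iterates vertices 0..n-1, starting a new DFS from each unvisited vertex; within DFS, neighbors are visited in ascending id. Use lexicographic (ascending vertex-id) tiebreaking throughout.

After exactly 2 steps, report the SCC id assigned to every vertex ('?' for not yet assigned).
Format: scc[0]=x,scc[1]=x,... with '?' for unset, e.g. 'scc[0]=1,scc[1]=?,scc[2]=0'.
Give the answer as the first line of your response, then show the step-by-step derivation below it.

scc[0]=?,scc[1]=?,scc[2]=0,scc[3]=?,scc[4]=?

step 1: low=(low[0]=0,low[1]=?,low[2]=1,low[3]=?,low[4]=?); scc=(scc[0]=?,scc[1]=?,scc[2]=0,scc[3]=?,scc[4]=?)
step 2: low=(low[0]=0,low[1]=2,low[2]=1,low[3]=0,low[4]=?); scc=(scc[0]=?,scc[1]=?,scc[2]=0,scc[3]=?,scc[4]=?)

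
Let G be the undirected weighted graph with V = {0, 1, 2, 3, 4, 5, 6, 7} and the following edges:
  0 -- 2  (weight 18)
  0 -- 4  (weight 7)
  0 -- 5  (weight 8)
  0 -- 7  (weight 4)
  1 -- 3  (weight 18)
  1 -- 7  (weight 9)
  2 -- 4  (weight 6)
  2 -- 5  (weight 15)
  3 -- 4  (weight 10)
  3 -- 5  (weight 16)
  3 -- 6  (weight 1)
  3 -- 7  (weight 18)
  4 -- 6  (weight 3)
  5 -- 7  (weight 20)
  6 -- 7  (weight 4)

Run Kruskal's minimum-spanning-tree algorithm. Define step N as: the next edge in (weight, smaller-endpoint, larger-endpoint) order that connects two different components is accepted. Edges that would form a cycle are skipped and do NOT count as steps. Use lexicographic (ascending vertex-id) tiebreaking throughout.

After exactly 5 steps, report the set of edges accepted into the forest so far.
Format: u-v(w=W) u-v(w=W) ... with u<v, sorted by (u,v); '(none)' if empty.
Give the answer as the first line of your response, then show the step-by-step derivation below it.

0-7(w=4) 2-4(w=6) 3-6(w=1) 4-6(w=3) 6-7(w=4)

step 1: add edge 3-6 (w=1); MST = {3-6(w=1)}
step 2: add edge 4-6 (w=3); MST = {3-6(w=1) 4-6(w=3)}
step 3: add edge 0-7 (w=4); MST = {0-7(w=4) 3-6(w=1) 4-6(w=3)}
step 4: add edge 6-7 (w=4); MST = {0-7(w=4) 3-6(w=1) 4-6(w=3) 6-7(w=4)}
step 5: add edge 2-4 (w=6); MST = {0-7(w=4) 2-4(w=6) 3-6(w=1) 4-6(w=3) 6-7(w=4)}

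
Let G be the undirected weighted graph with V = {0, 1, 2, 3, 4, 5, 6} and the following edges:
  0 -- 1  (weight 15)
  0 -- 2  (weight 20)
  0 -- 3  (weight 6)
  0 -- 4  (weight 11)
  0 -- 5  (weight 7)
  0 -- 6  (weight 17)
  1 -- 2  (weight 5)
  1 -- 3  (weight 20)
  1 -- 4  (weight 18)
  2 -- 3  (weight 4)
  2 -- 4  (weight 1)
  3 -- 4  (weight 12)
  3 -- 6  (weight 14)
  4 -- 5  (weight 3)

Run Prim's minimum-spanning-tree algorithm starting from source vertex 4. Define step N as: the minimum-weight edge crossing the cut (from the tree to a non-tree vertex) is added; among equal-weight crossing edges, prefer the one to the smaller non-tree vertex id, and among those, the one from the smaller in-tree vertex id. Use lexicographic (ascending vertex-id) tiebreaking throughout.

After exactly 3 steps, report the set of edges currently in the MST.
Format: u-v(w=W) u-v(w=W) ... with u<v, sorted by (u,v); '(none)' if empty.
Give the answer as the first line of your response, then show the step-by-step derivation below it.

2-3(w=4) 2-4(w=1) 4-5(w=3)

step 1: add edge 2-4 (w=1); MST = {2-4(w=1)}
step 2: add edge 4-5 (w=3); MST = {2-4(w=1) 4-5(w=3)}
step 3: add edge 2-3 (w=4); MST = {2-3(w=4) 2-4(w=1) 4-5(w=3)}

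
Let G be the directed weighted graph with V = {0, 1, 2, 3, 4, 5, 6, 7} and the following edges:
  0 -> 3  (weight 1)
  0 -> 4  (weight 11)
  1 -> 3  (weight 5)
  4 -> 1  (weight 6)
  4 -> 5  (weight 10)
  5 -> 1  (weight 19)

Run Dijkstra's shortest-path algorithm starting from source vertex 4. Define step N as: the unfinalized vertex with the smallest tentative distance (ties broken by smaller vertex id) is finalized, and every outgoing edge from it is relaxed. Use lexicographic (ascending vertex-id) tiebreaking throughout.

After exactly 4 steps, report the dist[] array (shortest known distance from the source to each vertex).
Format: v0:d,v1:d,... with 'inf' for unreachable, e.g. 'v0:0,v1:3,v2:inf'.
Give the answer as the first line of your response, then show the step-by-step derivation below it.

v0:inf,v1:6,v2:inf,v3:11,v4:0,v5:10,v6:inf,v7:inf

step 1: dist = v0:inf,v1:6,v2:inf,v3:inf,v4:0,v5:10,v6:inf,v7:inf
step 2: dist = v0:inf,v1:6,v2:inf,v3:11,v4:0,v5:10,v6:inf,v7:inf
step 3: dist = v0:inf,v1:6,v2:inf,v3:11,v4:0,v5:10,v6:inf,v7:inf
step 4: dist = v0:inf,v1:6,v2:inf,v3:11,v4:0,v5:10,v6:inf,v7:inf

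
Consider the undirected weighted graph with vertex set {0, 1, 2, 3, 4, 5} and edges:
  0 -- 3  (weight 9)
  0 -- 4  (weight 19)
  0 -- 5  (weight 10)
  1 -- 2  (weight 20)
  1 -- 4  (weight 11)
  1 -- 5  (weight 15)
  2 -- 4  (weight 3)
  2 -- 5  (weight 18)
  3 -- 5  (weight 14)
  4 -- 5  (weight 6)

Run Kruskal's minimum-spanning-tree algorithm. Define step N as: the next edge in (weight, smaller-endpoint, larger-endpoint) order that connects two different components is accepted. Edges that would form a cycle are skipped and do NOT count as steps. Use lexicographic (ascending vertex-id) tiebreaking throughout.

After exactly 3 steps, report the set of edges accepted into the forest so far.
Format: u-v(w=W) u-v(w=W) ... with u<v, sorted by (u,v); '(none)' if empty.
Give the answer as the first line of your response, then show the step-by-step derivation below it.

0-3(w=9) 2-4(w=3) 4-5(w=6)

step 1: add edge 2-4 (w=3); MST = {2-4(w=3)}
step 2: add edge 4-5 (w=6); MST = {2-4(w=3) 4-5(w=6)}
step 3: add edge 0-3 (w=9); MST = {0-3(w=9) 2-4(w=3) 4-5(w=6)}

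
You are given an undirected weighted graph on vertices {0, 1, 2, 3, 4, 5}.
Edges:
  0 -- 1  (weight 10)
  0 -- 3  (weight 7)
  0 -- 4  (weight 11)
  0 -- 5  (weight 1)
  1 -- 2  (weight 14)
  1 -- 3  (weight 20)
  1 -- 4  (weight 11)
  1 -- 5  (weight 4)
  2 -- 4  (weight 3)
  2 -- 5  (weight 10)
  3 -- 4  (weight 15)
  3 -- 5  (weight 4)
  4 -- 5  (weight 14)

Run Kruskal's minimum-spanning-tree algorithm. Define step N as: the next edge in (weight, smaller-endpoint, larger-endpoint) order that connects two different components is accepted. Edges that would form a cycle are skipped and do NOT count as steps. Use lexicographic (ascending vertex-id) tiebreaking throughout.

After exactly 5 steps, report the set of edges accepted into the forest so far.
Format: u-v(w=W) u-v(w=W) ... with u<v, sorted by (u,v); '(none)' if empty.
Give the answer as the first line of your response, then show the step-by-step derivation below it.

0-5(w=1) 1-5(w=4) 2-4(w=3) 2-5(w=10) 3-5(w=4)

step 1: add edge 0-5 (w=1); MST = {0-5(w=1)}
step 2: add edge 2-4 (w=3); MST = {0-5(w=1) 2-4(w=3)}
step 3: add edge 1-5 (w=4); MST = {0-5(w=1) 1-5(w=4) 2-4(w=3)}
step 4: add edge 3-5 (w=4); MST = {0-5(w=1) 1-5(w=4) 2-4(w=3) 3-5(w=4)}
step 5: add edge 2-5 (w=10); MST = {0-5(w=1) 1-5(w=4) 2-4(w=3) 2-5(w=10) 3-5(w=4)}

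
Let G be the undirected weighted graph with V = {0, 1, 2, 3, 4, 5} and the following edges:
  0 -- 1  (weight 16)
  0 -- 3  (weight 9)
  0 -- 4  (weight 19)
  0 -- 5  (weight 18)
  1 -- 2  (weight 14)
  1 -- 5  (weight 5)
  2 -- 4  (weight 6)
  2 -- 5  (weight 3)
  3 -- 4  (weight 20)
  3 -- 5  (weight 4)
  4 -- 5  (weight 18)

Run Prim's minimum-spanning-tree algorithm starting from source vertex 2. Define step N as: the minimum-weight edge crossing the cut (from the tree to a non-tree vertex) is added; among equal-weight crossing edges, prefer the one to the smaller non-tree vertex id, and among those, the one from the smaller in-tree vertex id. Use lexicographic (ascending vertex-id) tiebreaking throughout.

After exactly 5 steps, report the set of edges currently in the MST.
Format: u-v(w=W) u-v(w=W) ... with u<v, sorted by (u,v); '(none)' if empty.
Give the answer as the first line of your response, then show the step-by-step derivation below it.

0-3(w=9) 1-5(w=5) 2-4(w=6) 2-5(w=3) 3-5(w=4)

step 1: add edge 2-5 (w=3); MST = {2-5(w=3)}
step 2: add edge 3-5 (w=4); MST = {2-5(w=3) 3-5(w=4)}
step 3: add edge 1-5 (w=5); MST = {1-5(w=5) 2-5(w=3) 3-5(w=4)}
step 4: add edge 2-4 (w=6); MST = {1-5(w=5) 2-4(w=6) 2-5(w=3) 3-5(w=4)}
step 5: add edge 0-3 (w=9); MST = {0-3(w=9) 1-5(w=5) 2-4(w=6) 2-5(w=3) 3-5(w=4)}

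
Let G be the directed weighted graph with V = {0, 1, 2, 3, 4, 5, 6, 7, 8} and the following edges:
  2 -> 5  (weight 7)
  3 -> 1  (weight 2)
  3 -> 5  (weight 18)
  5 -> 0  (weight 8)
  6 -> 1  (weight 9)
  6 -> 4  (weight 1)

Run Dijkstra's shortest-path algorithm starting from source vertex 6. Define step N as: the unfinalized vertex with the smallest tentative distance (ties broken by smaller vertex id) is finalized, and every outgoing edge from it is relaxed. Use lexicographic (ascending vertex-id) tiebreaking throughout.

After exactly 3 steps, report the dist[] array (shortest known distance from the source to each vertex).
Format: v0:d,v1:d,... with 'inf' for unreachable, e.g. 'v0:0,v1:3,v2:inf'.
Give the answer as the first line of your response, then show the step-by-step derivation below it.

v0:inf,v1:9,v2:inf,v3:inf,v4:1,v5:inf,v6:0,v7:inf,v8:inf

step 1: dist = v0:inf,v1:9,v2:inf,v3:inf,v4:1,v5:inf,v6:0,v7:inf,v8:inf
step 2: dist = v0:inf,v1:9,v2:inf,v3:inf,v4:1,v5:inf,v6:0,v7:inf,v8:inf
step 3: dist = v0:inf,v1:9,v2:inf,v3:inf,v4:1,v5:inf,v6:0,v7:inf,v8:inf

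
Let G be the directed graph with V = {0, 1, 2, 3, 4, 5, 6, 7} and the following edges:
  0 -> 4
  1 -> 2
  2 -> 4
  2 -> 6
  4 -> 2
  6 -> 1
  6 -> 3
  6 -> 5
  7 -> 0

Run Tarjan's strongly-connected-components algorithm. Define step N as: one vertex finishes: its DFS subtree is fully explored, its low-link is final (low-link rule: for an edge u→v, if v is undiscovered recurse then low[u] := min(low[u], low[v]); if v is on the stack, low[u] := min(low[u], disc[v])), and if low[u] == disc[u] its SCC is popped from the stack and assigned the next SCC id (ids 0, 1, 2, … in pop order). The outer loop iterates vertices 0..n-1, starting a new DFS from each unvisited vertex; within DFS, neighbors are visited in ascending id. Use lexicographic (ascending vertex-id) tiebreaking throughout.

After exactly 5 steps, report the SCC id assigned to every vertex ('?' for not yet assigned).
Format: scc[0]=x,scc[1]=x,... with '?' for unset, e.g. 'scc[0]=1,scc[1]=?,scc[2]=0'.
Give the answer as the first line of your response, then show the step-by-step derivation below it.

scc[0]=?,scc[1]=?,scc[2]=?,scc[3]=0,scc[4]=?,scc[5]=1,scc[6]=?,scc[7]=?

step 1: low=(low[0]=0,low[1]=2,low[2]=1,low[3]=?,low[4]=1,low[5]=?,low[6]=3,low[7]=?); scc=(scc[0]=?,scc[1]=?,scc[2]=?,scc[3]=?,scc[4]=?,scc[5]=?,scc[6]=?,scc[7]=?)
step 2: low=(low[0]=0,low[1]=2,low[2]=1,low[3]=5,low[4]=1,low[5]=?,low[6]=2,low[7]=?); scc=(scc[0]=?,scc[1]=?,scc[2]=?,scc[3]=0,scc[4]=?,scc[5]=?,scc[6]=?,scc[7]=?)
step 3: low=(low[0]=0,low[1]=2,low[2]=1,low[3]=5,low[4]=1,low[5]=6,low[6]=2,low[7]=?); scc=(scc[0]=?,scc[1]=?,scc[2]=?,scc[3]=0,scc[4]=?,scc[5]=1,scc[6]=?,scc[7]=?)
step 4: low=(low[0]=0,low[1]=2,low[2]=1,low[3]=5,low[4]=1,low[5]=6,low[6]=2,low[7]=?); scc=(scc[0]=?,scc[1]=?,scc[2]=?,scc[3]=0,scc[4]=?,scc[5]=1,scc[6]=?,scc[7]=?)
step 5: low=(low[0]=0,low[1]=2,low[2]=1,low[3]=5,low[4]=1,low[5]=6,low[6]=2,low[7]=?); scc=(scc[0]=?,scc[1]=?,scc[2]=?,scc[3]=0,scc[4]=?,scc[5]=1,scc[6]=?,scc[7]=?)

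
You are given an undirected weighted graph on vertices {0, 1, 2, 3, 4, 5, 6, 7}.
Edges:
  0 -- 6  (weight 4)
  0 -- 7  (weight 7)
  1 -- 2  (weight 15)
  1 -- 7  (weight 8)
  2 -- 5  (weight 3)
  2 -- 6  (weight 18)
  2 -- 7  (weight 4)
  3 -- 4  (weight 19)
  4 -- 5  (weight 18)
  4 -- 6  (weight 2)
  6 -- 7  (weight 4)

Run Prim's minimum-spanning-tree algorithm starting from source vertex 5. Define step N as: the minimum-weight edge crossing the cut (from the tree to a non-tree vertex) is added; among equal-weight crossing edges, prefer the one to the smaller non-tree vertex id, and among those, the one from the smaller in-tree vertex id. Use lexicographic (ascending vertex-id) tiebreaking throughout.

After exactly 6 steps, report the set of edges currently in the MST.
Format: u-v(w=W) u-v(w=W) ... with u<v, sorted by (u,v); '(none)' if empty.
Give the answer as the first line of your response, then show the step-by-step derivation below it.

0-6(w=4) 1-7(w=8) 2-5(w=3) 2-7(w=4) 4-6(w=2) 6-7(w=4)

step 1: add edge 2-5 (w=3); MST = {2-5(w=3)}
step 2: add edge 2-7 (w=4); MST = {2-5(w=3) 2-7(w=4)}
step 3: add edge 6-7 (w=4); MST = {2-5(w=3) 2-7(w=4) 6-7(w=4)}
step 4: add edge 4-6 (w=2); MST = {2-5(w=3) 2-7(w=4) 4-6(w=2) 6-7(w=4)}
step 5: add edge 0-6 (w=4); MST = {0-6(w=4) 2-5(w=3) 2-7(w=4) 4-6(w=2) 6-7(w=4)}
step 6: add edge 1-7 (w=8); MST = {0-6(w=4) 1-7(w=8) 2-5(w=3) 2-7(w=4) 4-6(w=2) 6-7(w=4)}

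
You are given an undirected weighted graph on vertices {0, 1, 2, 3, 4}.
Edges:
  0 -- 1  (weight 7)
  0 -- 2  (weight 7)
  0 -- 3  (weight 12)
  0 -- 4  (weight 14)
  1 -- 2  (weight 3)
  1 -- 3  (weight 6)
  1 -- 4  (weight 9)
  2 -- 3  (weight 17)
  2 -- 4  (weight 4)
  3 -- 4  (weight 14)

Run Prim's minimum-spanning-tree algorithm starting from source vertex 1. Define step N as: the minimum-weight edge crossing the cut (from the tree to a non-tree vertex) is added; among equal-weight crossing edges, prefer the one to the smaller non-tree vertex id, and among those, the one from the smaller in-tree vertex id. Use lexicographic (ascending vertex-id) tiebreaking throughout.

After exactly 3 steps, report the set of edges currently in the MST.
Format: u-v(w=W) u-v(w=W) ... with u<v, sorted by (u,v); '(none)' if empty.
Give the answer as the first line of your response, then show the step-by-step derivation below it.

1-2(w=3) 1-3(w=6) 2-4(w=4)

step 1: add edge 1-2 (w=3); MST = {1-2(w=3)}
step 2: add edge 2-4 (w=4); MST = {1-2(w=3) 2-4(w=4)}
step 3: add edge 1-3 (w=6); MST = {1-2(w=3) 1-3(w=6) 2-4(w=4)}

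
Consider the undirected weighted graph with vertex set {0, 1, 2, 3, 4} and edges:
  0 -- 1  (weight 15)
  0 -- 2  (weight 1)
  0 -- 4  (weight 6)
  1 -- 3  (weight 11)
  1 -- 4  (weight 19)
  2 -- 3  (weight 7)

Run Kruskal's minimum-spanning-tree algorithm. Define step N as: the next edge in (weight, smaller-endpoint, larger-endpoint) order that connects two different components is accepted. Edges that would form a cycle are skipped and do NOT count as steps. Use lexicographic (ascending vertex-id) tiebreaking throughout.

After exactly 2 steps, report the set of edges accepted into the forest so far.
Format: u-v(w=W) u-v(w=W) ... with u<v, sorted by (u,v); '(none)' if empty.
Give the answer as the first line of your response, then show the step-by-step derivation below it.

0-2(w=1) 0-4(w=6)

step 1: add edge 0-2 (w=1); MST = {0-2(w=1)}
step 2: add edge 0-4 (w=6); MST = {0-2(w=1) 0-4(w=6)}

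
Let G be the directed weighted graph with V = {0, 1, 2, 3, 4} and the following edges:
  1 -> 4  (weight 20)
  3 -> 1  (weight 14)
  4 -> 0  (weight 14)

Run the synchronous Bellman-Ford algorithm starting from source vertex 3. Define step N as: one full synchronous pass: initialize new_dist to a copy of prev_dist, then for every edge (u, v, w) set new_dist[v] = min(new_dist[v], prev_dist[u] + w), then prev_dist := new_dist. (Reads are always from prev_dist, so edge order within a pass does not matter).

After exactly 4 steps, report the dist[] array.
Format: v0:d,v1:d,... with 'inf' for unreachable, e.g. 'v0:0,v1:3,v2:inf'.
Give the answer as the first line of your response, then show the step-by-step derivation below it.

v0:48,v1:14,v2:inf,v3:0,v4:34

step 1: dist = v0:inf,v1:14,v2:inf,v3:0,v4:inf
step 2: dist = v0:inf,v1:14,v2:inf,v3:0,v4:34
step 3: dist = v0:48,v1:14,v2:inf,v3:0,v4:34
step 4: dist = v0:48,v1:14,v2:inf,v3:0,v4:34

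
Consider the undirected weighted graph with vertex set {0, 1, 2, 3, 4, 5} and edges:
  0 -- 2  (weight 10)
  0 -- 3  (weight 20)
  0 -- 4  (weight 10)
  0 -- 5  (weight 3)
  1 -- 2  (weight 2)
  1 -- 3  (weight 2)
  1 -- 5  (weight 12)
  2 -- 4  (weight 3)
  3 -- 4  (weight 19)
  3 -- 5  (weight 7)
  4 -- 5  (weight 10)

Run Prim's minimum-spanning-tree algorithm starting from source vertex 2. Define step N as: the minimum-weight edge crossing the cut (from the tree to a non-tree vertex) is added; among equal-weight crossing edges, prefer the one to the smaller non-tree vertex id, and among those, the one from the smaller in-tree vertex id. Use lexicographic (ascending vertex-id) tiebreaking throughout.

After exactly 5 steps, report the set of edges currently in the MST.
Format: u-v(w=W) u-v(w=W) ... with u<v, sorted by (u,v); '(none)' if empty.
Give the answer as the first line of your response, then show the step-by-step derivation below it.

0-5(w=3) 1-2(w=2) 1-3(w=2) 2-4(w=3) 3-5(w=7)

step 1: add edge 1-2 (w=2); MST = {1-2(w=2)}
step 2: add edge 1-3 (w=2); MST = {1-2(w=2) 1-3(w=2)}
step 3: add edge 2-4 (w=3); MST = {1-2(w=2) 1-3(w=2) 2-4(w=3)}
step 4: add edge 3-5 (w=7); MST = {1-2(w=2) 1-3(w=2) 2-4(w=3) 3-5(w=7)}
step 5: add edge 0-5 (w=3); MST = {0-5(w=3) 1-2(w=2) 1-3(w=2) 2-4(w=3) 3-5(w=7)}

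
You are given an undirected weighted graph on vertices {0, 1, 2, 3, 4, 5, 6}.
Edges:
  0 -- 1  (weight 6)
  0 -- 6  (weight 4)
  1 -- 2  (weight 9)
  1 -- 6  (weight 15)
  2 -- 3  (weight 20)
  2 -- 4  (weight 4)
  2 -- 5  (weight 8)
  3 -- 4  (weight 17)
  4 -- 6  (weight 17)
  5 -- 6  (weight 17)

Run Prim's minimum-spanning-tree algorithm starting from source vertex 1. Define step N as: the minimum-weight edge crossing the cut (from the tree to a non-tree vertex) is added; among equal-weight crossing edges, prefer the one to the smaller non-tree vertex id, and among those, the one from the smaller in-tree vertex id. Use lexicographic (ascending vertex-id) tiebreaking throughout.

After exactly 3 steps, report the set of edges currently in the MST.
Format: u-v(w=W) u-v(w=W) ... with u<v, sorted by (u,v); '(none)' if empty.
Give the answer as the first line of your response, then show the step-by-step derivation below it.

0-1(w=6) 0-6(w=4) 1-2(w=9)

step 1: add edge 0-1 (w=6); MST = {0-1(w=6)}
step 2: add edge 0-6 (w=4); MST = {0-1(w=6) 0-6(w=4)}
step 3: add edge 1-2 (w=9); MST = {0-1(w=6) 0-6(w=4) 1-2(w=9)}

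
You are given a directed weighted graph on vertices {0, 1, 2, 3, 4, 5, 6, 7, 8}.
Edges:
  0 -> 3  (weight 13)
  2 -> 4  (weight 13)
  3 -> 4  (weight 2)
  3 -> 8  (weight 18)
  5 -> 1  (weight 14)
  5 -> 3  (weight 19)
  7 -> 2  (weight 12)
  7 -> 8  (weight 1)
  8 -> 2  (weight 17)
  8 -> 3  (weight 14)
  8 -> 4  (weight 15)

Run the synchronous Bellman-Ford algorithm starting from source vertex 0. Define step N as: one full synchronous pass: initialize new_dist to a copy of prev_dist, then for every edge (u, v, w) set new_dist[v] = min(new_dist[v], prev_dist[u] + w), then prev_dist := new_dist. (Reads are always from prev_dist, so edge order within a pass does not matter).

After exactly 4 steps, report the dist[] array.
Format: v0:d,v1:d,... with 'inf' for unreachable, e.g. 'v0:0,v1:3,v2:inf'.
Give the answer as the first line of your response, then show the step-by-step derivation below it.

v0:0,v1:inf,v2:48,v3:13,v4:15,v5:inf,v6:inf,v7:inf,v8:31

step 1: dist = v0:0,v1:inf,v2:inf,v3:13,v4:inf,v5:inf,v6:inf,v7:inf,v8:inf
step 2: dist = v0:0,v1:inf,v2:inf,v3:13,v4:15,v5:inf,v6:inf,v7:inf,v8:31
step 3: dist = v0:0,v1:inf,v2:48,v3:13,v4:15,v5:inf,v6:inf,v7:inf,v8:31
step 4: dist = v0:0,v1:inf,v2:48,v3:13,v4:15,v5:inf,v6:inf,v7:inf,v8:31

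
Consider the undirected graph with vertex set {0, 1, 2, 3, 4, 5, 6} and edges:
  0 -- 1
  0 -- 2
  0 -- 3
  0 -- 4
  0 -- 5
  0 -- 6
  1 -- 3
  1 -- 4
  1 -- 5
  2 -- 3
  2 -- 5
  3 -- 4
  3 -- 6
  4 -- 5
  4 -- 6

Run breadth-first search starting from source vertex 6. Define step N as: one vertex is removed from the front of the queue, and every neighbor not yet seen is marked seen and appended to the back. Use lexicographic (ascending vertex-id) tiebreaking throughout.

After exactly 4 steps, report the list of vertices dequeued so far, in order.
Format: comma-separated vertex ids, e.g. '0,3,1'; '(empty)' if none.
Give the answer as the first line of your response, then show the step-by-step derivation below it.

6,0,3,4

step 1: dequeue 6; queue=[0,3,4]; order=6
step 2: dequeue 0; queue=[3,4,1,2,5]; order=6,0
step 3: dequeue 3; queue=[4,1,2,5]; order=6,0,3
step 4: dequeue 4; queue=[1,2,5]; order=6,0,3,4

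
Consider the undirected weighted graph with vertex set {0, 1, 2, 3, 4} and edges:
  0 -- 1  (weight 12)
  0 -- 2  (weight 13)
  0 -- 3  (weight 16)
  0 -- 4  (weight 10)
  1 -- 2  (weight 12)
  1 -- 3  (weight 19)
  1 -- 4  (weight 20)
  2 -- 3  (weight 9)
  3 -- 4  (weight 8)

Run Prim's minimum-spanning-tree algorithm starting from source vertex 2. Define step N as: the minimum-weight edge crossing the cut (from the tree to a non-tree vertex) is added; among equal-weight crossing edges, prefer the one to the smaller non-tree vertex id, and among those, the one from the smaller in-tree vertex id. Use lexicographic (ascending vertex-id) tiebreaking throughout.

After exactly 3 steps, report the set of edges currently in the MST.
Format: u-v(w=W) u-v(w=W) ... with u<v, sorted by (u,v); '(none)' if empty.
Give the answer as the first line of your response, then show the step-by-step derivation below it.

0-4(w=10) 2-3(w=9) 3-4(w=8)

step 1: add edge 2-3 (w=9); MST = {2-3(w=9)}
step 2: add edge 3-4 (w=8); MST = {2-3(w=9) 3-4(w=8)}
step 3: add edge 0-4 (w=10); MST = {0-4(w=10) 2-3(w=9) 3-4(w=8)}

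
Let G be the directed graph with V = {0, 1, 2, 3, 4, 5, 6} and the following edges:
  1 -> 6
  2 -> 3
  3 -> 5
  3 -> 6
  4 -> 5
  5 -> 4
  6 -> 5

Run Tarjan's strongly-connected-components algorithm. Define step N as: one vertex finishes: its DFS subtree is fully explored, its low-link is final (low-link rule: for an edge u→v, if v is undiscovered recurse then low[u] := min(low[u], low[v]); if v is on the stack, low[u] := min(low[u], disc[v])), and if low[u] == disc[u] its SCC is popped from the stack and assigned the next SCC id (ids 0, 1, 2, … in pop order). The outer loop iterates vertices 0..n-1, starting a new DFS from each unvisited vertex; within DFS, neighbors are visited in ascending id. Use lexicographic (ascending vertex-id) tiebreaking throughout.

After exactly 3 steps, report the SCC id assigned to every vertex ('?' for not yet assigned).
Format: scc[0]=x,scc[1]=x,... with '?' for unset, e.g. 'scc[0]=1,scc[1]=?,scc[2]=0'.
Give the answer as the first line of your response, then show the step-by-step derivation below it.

scc[0]=0,scc[1]=?,scc[2]=?,scc[3]=?,scc[4]=1,scc[5]=1,scc[6]=?

step 1: low=(low[0]=0,low[1]=?,low[2]=?,low[3]=?,low[4]=?,low[5]=?,low[6]=?); scc=(scc[0]=0,scc[1]=?,scc[2]=?,scc[3]=?,scc[4]=?,scc[5]=?,scc[6]=?)
step 2: low=(low[0]=0,low[1]=1,low[2]=?,low[3]=?,low[4]=3,low[5]=3,low[6]=2); scc=(scc[0]=0,scc[1]=?,scc[2]=?,scc[3]=?,scc[4]=?,scc[5]=?,scc[6]=?)
step 3: low=(low[0]=0,low[1]=1,low[2]=?,low[3]=?,low[4]=3,low[5]=3,low[6]=2); scc=(scc[0]=0,scc[1]=?,scc[2]=?,scc[3]=?,scc[4]=1,scc[5]=1,scc[6]=?)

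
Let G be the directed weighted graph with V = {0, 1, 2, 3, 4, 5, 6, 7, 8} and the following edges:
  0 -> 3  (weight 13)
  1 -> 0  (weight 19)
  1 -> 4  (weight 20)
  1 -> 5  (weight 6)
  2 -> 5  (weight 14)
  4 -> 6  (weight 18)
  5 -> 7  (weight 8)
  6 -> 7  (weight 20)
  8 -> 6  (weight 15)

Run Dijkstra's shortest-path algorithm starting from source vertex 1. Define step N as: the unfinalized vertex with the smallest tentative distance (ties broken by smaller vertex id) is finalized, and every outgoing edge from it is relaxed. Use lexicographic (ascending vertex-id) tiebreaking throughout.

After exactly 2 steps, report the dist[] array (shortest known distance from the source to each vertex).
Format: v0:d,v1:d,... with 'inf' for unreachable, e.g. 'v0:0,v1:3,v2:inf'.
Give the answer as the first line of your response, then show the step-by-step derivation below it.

v0:19,v1:0,v2:inf,v3:inf,v4:20,v5:6,v6:inf,v7:14,v8:inf

step 1: dist = v0:19,v1:0,v2:inf,v3:inf,v4:20,v5:6,v6:inf,v7:inf,v8:inf
step 2: dist = v0:19,v1:0,v2:inf,v3:inf,v4:20,v5:6,v6:inf,v7:14,v8:inf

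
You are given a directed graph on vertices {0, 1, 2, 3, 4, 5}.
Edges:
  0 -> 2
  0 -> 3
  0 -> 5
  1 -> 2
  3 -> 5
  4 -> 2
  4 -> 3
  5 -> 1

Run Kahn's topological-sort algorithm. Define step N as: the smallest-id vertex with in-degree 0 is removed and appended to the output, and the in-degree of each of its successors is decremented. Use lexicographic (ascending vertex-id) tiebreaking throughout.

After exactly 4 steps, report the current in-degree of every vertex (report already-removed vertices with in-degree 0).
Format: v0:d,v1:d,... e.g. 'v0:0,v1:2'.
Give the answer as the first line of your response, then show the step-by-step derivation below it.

v0:0,v1:0,v2:1,v3:0,v4:0,v5:0

step 1: output 0; order=[0]; indeg=(0,1,2,1,0,1)
step 2: output 4; order=[0,4]; indeg=(0,1,1,0,0,1)
step 3: output 3; order=[0,4,3]; indeg=(0,1,1,0,0,0)
step 4: output 5; order=[0,4,3,5]; indeg=(0,0,1,0,0,0)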